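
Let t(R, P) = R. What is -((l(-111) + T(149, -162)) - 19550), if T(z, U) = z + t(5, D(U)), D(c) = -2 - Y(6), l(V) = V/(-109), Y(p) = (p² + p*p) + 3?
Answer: 2114053/109 ≈ 19395.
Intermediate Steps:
Y(p) = 3 + 2*p² (Y(p) = (p² + p²) + 3 = 2*p² + 3 = 3 + 2*p²)
l(V) = -V/109 (l(V) = V*(-1/109) = -V/109)
D(c) = -77 (D(c) = -2 - (3 + 2*6²) = -2 - (3 + 2*36) = -2 - (3 + 72) = -2 - 1*75 = -2 - 75 = -77)
T(z, U) = 5 + z (T(z, U) = z + 5 = 5 + z)
-((l(-111) + T(149, -162)) - 19550) = -((-1/109*(-111) + (5 + 149)) - 19550) = -((111/109 + 154) - 19550) = -(16897/109 - 19550) = -1*(-2114053/109) = 2114053/109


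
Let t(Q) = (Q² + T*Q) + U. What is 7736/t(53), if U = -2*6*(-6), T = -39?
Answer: 3868/407 ≈ 9.5037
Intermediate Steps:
U = 72 (U = -12*(-6) = 72)
t(Q) = 72 + Q² - 39*Q (t(Q) = (Q² - 39*Q) + 72 = 72 + Q² - 39*Q)
7736/t(53) = 7736/(72 + 53² - 39*53) = 7736/(72 + 2809 - 2067) = 7736/814 = 7736*(1/814) = 3868/407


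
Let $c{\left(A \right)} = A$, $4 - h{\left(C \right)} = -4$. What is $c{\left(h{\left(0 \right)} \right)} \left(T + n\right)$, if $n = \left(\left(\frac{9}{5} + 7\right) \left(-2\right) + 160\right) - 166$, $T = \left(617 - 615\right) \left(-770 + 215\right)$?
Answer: $- \frac{45344}{5} \approx -9068.8$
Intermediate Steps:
$h{\left(C \right)} = 8$ ($h{\left(C \right)} = 4 - -4 = 4 + 4 = 8$)
$T = -1110$ ($T = 2 \left(-555\right) = -1110$)
$n = - \frac{118}{5}$ ($n = \left(\left(9 \cdot \frac{1}{5} + 7\right) \left(-2\right) + 160\right) - 166 = \left(\left(\frac{9}{5} + 7\right) \left(-2\right) + 160\right) - 166 = \left(\frac{44}{5} \left(-2\right) + 160\right) - 166 = \left(- \frac{88}{5} + 160\right) - 166 = \frac{712}{5} - 166 = - \frac{118}{5} \approx -23.6$)
$c{\left(h{\left(0 \right)} \right)} \left(T + n\right) = 8 \left(-1110 - \frac{118}{5}\right) = 8 \left(- \frac{5668}{5}\right) = - \frac{45344}{5}$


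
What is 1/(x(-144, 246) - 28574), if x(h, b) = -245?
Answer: -1/28819 ≈ -3.4699e-5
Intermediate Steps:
1/(x(-144, 246) - 28574) = 1/(-245 - 28574) = 1/(-28819) = -1/28819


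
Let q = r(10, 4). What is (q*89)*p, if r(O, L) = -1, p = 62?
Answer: -5518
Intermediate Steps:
q = -1
(q*89)*p = -1*89*62 = -89*62 = -5518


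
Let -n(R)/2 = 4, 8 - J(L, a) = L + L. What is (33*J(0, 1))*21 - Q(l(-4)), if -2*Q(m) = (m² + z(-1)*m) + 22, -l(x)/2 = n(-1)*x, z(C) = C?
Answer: 7635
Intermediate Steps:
J(L, a) = 8 - 2*L (J(L, a) = 8 - (L + L) = 8 - 2*L)
n(R) = -8 (n(R) = -2*4 = -8)
l(x) = 16*x (l(x) = -(-16)*x = 16*x)
Q(m) = -11 + m/2 - m²/2 (Q(m) = -((m² - m) + 22)/2 = -(22 + m² - m)/2 = -11 + m/2 - m²/2)
(33*J(0, 1))*21 - Q(l(-4)) = (33*(8 - 2*0))*21 - (-11 + (16*(-4))/2 - (16*(-4))²/2) = (33*(8 + 0))*21 - (-11 + (½)*(-64) - ½*(-64)²) = (33*8)*21 - (-11 - 32 - ½*4096) = 264*21 - (-11 - 32 - 2048) = 5544 - 1*(-2091) = 5544 + 2091 = 7635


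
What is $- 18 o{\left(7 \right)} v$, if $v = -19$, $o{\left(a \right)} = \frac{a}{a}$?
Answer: $342$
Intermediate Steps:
$o{\left(a \right)} = 1$
$- 18 o{\left(7 \right)} v = \left(-18\right) 1 \left(-19\right) = \left(-18\right) \left(-19\right) = 342$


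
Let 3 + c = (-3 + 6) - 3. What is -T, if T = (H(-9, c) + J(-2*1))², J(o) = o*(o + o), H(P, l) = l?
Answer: -25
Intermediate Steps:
c = -3 (c = -3 + ((-3 + 6) - 3) = -3 + (3 - 3) = -3 + 0 = -3)
J(o) = 2*o² (J(o) = o*(2*o) = 2*o²)
T = 25 (T = (-3 + 2*(-2*1)²)² = (-3 + 2*(-2)²)² = (-3 + 2*4)² = (-3 + 8)² = 5² = 25)
-T = -1*25 = -25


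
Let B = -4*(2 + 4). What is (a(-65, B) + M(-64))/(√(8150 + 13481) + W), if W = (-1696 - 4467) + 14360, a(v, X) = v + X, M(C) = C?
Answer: -139349/7463242 + 17*√21631/7463242 ≈ -0.018336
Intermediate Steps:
B = -24 (B = -4*6 = -24)
a(v, X) = X + v
W = 8197 (W = -6163 + 14360 = 8197)
(a(-65, B) + M(-64))/(√(8150 + 13481) + W) = ((-24 - 65) - 64)/(√(8150 + 13481) + 8197) = (-89 - 64)/(√21631 + 8197) = -153/(8197 + √21631)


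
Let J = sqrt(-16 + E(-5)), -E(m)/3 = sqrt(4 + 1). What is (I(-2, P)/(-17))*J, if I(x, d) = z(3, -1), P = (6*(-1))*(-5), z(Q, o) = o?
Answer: sqrt(-16 - 3*sqrt(5))/17 ≈ 0.28031*I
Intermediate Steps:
P = 30 (P = -6*(-5) = 30)
E(m) = -3*sqrt(5) (E(m) = -3*sqrt(4 + 1) = -3*sqrt(5))
I(x, d) = -1
J = sqrt(-16 - 3*sqrt(5)) ≈ 4.7653*I
(I(-2, P)/(-17))*J = (-1/(-17))*sqrt(-16 - 3*sqrt(5)) = (-1/17*(-1))*sqrt(-16 - 3*sqrt(5)) = sqrt(-16 - 3*sqrt(5))/17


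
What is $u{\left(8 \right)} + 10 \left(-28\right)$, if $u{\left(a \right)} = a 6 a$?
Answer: $104$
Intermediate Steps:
$u{\left(a \right)} = 6 a^{2}$ ($u{\left(a \right)} = 6 a a = 6 a^{2}$)
$u{\left(8 \right)} + 10 \left(-28\right) = 6 \cdot 8^{2} + 10 \left(-28\right) = 6 \cdot 64 - 280 = 384 - 280 = 104$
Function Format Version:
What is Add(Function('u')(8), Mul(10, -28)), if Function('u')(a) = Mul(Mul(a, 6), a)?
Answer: 104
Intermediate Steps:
Function('u')(a) = Mul(6, Pow(a, 2)) (Function('u')(a) = Mul(Mul(6, a), a) = Mul(6, Pow(a, 2)))
Add(Function('u')(8), Mul(10, -28)) = Add(Mul(6, Pow(8, 2)), Mul(10, -28)) = Add(Mul(6, 64), -280) = Add(384, -280) = 104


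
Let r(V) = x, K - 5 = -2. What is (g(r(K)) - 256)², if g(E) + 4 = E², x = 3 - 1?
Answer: 65536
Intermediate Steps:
K = 3 (K = 5 - 2 = 3)
x = 2
r(V) = 2
g(E) = -4 + E²
(g(r(K)) - 256)² = ((-4 + 2²) - 256)² = ((-4 + 4) - 256)² = (0 - 256)² = (-256)² = 65536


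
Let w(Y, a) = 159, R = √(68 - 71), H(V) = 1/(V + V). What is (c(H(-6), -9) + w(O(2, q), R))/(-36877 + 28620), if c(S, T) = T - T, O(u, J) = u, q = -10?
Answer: -159/8257 ≈ -0.019256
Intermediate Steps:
H(V) = 1/(2*V)
R = I*√3 (R = √(-3) = I*√3 ≈ 1.732*I)
c(S, T) = 0
(c(H(-6), -9) + w(O(2, q), R))/(-36877 + 28620) = (0 + 159)/(-36877 + 28620) = 159/(-8257) = 159*(-1/8257) = -159/8257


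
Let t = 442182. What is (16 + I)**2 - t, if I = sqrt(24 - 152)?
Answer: -442054 + 256*I*sqrt(2) ≈ -4.4205e+5 + 362.04*I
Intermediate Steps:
I = 8*I*sqrt(2) (I = sqrt(-128) = 8*I*sqrt(2) ≈ 11.314*I)
(16 + I)**2 - t = (16 + 8*I*sqrt(2))**2 - 1*442182 = (16 + 8*I*sqrt(2))**2 - 442182 = -442182 + (16 + 8*I*sqrt(2))**2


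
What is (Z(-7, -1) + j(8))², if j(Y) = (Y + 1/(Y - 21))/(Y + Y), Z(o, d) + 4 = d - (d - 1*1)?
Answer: 271441/43264 ≈ 6.2741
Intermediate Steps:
Z(o, d) = -3 (Z(o, d) = -4 + (d - (d - 1*1)) = -4 + (d - (d - 1)) = -4 + (d - (-1 + d)) = -4 + (d + (1 - d)) = -4 + 1 = -3)
j(Y) = (Y + 1/(-21 + Y))/(2*Y) (j(Y) = (Y + 1/(-21 + Y))/((2*Y)) = (Y + 1/(-21 + Y))*(1/(2*Y)) = (Y + 1/(-21 + Y))/(2*Y))
(Z(-7, -1) + j(8))² = (-3 + (½)*(1 + 8² - 21*8)/(8*(-21 + 8)))² = (-3 + (½)*(⅛)*(1 + 64 - 168)/(-13))² = (-3 + (½)*(⅛)*(-1/13)*(-103))² = (-3 + 103/208)² = (-521/208)² = 271441/43264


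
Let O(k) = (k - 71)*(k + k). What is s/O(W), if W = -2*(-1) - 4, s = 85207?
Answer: 85207/292 ≈ 291.80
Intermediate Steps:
W = -2 (W = 2 - 4 = -2)
O(k) = 2*k*(-71 + k) (O(k) = (-71 + k)*(2*k) = 2*k*(-71 + k))
s/O(W) = 85207/((2*(-2)*(-71 - 2))) = 85207/((2*(-2)*(-73))) = 85207/292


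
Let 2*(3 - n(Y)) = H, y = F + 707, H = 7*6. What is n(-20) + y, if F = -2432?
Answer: -1743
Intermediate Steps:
H = 42
y = -1725 (y = -2432 + 707 = -1725)
n(Y) = -18 (n(Y) = 3 - ½*42 = 3 - 21 = -18)
n(-20) + y = -18 - 1725 = -1743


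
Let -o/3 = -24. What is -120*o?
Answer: -8640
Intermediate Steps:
o = 72 (o = -3*(-24) = 72)
-120*o = -120*72 = -8640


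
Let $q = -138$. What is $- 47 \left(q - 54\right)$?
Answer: $9024$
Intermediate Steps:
$- 47 \left(q - 54\right) = - 47 \left(-138 - 54\right) = \left(-47\right) \left(-192\right) = 9024$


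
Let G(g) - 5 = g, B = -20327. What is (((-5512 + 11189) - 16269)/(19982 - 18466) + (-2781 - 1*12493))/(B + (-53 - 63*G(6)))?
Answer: 5791494/7986667 ≈ 0.72515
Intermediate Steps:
G(g) = 5 + g
(((-5512 + 11189) - 16269)/(19982 - 18466) + (-2781 - 1*12493))/(B + (-53 - 63*G(6))) = (((-5512 + 11189) - 16269)/(19982 - 18466) + (-2781 - 1*12493))/(-20327 + (-53 - 63*(5 + 6))) = ((5677 - 16269)/1516 + (-2781 - 12493))/(-20327 + (-53 - 63*11)) = (-10592*1/1516 - 15274)/(-20327 + (-53 - 693)) = (-2648/379 - 15274)/(-20327 - 746) = -5791494/379/(-21073) = -5791494/379*(-1/21073) = 5791494/7986667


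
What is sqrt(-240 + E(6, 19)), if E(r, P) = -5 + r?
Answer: I*sqrt(239) ≈ 15.46*I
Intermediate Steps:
sqrt(-240 + E(6, 19)) = sqrt(-240 + (-5 + 6)) = sqrt(-240 + 1) = sqrt(-239) = I*sqrt(239)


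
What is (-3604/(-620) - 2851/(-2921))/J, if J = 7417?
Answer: 3073726/3358083835 ≈ 0.00091532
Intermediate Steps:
(-3604/(-620) - 2851/(-2921))/J = (-3604/(-620) - 2851/(-2921))/7417 = (-3604*(-1/620) - 2851*(-1/2921))*(1/7417) = (901/155 + 2851/2921)*(1/7417) = (3073726/452755)*(1/7417) = 3073726/3358083835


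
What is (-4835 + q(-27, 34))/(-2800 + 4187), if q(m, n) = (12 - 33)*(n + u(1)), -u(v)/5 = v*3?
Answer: -5234/1387 ≈ -3.7736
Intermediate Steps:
u(v) = -15*v (u(v) = -5*v*3 = -15*v)
q(m, n) = 315 - 21*n (q(m, n) = (12 - 33)*(n - 15*1) = -21*(n - 15) = -21*(-15 + n) = 315 - 21*n)
(-4835 + q(-27, 34))/(-2800 + 4187) = (-4835 + (315 - 21*34))/(-2800 + 4187) = (-4835 + (315 - 714))/1387 = (-4835 - 399)*(1/1387) = -5234*1/1387 = -5234/1387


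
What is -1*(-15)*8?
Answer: 120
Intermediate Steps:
-1*(-15)*8 = 15*8 = 120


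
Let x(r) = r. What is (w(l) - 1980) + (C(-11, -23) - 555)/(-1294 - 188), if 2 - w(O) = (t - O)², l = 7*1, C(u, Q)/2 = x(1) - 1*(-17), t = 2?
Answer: -989309/494 ≈ -2002.7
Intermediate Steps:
C(u, Q) = 36 (C(u, Q) = 2*(1 - 1*(-17)) = 2*(1 + 17) = 2*18 = 36)
l = 7
w(O) = 2 - (2 - O)²
(w(l) - 1980) + (C(-11, -23) - 555)/(-1294 - 188) = ((2 - (-2 + 7)²) - 1980) + (36 - 555)/(-1294 - 188) = ((2 - 1*5²) - 1980) - 519/(-1482) = ((2 - 1*25) - 1980) - 519*(-1/1482) = ((2 - 25) - 1980) + 173/494 = (-23 - 1980) + 173/494 = -2003 + 173/494 = -989309/494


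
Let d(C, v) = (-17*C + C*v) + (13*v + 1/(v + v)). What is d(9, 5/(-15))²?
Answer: 942841/36 ≈ 26190.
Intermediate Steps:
d(C, v) = 1/(2*v) - 17*C + 13*v + C*v (d(C, v) = (-17*C + C*v) + (13*v + 1/(2*v)) = (-17*C + C*v) + (1/(2*v) + 13*v) = 1/(2*v) - 17*C + 13*v + C*v)
d(9, 5/(-15))² = (1/(2*((5/(-15)))) - 17*9 + 13*(5/(-15)) + 9*(5/(-15)))² = (1/(2*((5*(-1/15)))) - 153 + 13*(5*(-1/15)) + 9*(5*(-1/15)))² = (1/(2*(-⅓)) - 153 + 13*(-⅓) + 9*(-⅓))² = ((½)*(-3) - 153 - 13/3 - 3)² = (-3/2 - 153 - 13/3 - 3)² = (-971/6)² = 942841/36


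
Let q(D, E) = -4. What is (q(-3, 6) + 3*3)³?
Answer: 125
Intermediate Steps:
(q(-3, 6) + 3*3)³ = (-4 + 3*3)³ = (-4 + 9)³ = 5³ = 125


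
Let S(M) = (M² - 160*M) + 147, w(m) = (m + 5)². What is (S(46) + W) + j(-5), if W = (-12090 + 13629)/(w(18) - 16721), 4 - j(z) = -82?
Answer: -81139651/16192 ≈ -5011.1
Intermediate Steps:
w(m) = (5 + m)²
j(z) = 86 (j(z) = 4 - 1*(-82) = 4 + 82 = 86)
W = -1539/16192 (W = (-12090 + 13629)/((5 + 18)² - 16721) = 1539/(23² - 16721) = 1539/(529 - 16721) = 1539/(-16192) = 1539*(-1/16192) = -1539/16192 ≈ -0.095047)
S(M) = 147 + M² - 160*M
(S(46) + W) + j(-5) = ((147 + 46² - 160*46) - 1539/16192) + 86 = ((147 + 2116 - 7360) - 1539/16192) + 86 = (-5097 - 1539/16192) + 86 = -82532163/16192 + 86 = -81139651/16192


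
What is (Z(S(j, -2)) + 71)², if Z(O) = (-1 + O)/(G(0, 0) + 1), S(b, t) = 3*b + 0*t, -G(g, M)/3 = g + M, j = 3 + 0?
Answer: 6241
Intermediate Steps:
j = 3
G(g, M) = -3*M - 3*g (G(g, M) = -3*(g + M) = -3*(M + g) = -3*M - 3*g)
S(b, t) = 3*b (S(b, t) = 3*b + 0 = 3*b)
Z(O) = -1 + O (Z(O) = (-1 + O)/((-3*0 - 3*0) + 1) = (-1 + O)/((0 + 0) + 1) = (-1 + O)/(0 + 1) = (-1 + O)/1 = (-1 + O)*1 = -1 + O)
(Z(S(j, -2)) + 71)² = ((-1 + 3*3) + 71)² = ((-1 + 9) + 71)² = (8 + 71)² = 79² = 6241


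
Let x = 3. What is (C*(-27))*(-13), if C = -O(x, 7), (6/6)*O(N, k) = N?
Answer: -1053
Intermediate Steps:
O(N, k) = N
C = -3 (C = -1*3 = -3)
(C*(-27))*(-13) = -3*(-27)*(-13) = 81*(-13) = -1053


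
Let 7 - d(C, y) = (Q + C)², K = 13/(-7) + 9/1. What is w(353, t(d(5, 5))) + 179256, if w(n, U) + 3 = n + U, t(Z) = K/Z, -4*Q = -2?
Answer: 116923306/651 ≈ 1.7961e+5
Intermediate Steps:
Q = ½ (Q = -¼*(-2) = ½ ≈ 0.50000)
K = 50/7 (K = 13*(-⅐) + 9*1 = -13/7 + 9 = 50/7 ≈ 7.1429)
d(C, y) = 7 - (½ + C)²
t(Z) = 50/(7*Z)
w(n, U) = -3 + U + n (w(n, U) = -3 + (n + U) = -3 + (U + n) = -3 + U + n)
w(353, t(d(5, 5))) + 179256 = (-3 + 50/(7*(27/4 - 1*5 - 1*5²)) + 353) + 179256 = (-3 + 50/(7*(27/4 - 5 - 1*25)) + 353) + 179256 = (-3 + 50/(7*(27/4 - 5 - 25)) + 353) + 179256 = (-3 + 50/(7*(-93/4)) + 353) + 179256 = (-3 + (50/7)*(-4/93) + 353) + 179256 = (-3 - 200/651 + 353) + 179256 = 227650/651 + 179256 = 116923306/651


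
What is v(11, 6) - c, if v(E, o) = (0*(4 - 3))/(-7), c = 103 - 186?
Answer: 83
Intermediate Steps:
c = -83
v(E, o) = 0 (v(E, o) = (0*1)*(-1/7) = 0*(-1/7) = 0)
v(11, 6) - c = 0 - 1*(-83) = 0 + 83 = 83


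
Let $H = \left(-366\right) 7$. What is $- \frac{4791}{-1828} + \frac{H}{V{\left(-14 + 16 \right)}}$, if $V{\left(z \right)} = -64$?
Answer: $\frac{623745}{14624} \approx 42.652$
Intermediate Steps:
$H = -2562$
$- \frac{4791}{-1828} + \frac{H}{V{\left(-14 + 16 \right)}} = - \frac{4791}{-1828} - \frac{2562}{-64} = \left(-4791\right) \left(- \frac{1}{1828}\right) - - \frac{1281}{32} = \frac{4791}{1828} + \frac{1281}{32} = \frac{623745}{14624}$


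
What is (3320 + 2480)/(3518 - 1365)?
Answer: 5800/2153 ≈ 2.6939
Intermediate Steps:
(3320 + 2480)/(3518 - 1365) = 5800/2153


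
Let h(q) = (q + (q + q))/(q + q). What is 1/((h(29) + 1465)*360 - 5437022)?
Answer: -1/4909082 ≈ -2.0370e-7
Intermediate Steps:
h(q) = 3/2 (h(q) = (q + 2*q)/((2*q)) = (3*q)*(1/(2*q)) = 3/2)
1/((h(29) + 1465)*360 - 5437022) = 1/((3/2 + 1465)*360 - 5437022) = 1/((2933/2)*360 - 5437022) = 1/(527940 - 5437022) = 1/(-4909082) = -1/4909082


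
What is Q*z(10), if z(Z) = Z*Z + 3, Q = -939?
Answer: -96717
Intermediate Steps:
z(Z) = 3 + Z² (z(Z) = Z² + 3 = 3 + Z²)
Q*z(10) = -939*(3 + 10²) = -939*(3 + 100) = -939*103 = -96717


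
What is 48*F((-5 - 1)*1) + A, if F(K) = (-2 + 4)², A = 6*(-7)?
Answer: 150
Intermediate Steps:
A = -42
F(K) = 4 (F(K) = 2² = 4)
48*F((-5 - 1)*1) + A = 48*4 - 42 = 192 - 42 = 150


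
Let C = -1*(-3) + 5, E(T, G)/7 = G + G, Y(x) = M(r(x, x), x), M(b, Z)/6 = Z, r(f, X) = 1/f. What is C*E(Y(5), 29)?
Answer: 3248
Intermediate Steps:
M(b, Z) = 6*Z
Y(x) = 6*x
E(T, G) = 14*G (E(T, G) = 7*(G + G) = 7*(2*G) = 14*G)
C = 8 (C = 3 + 5 = 8)
C*E(Y(5), 29) = 8*(14*29) = 8*406 = 3248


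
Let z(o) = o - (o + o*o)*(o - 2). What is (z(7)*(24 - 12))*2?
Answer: -6552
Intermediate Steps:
z(o) = o - (-2 + o)*(o + o²) (z(o) = o - (o + o²)*(-2 + o) = o - (-2 + o)*(o + o²))
(z(7)*(24 - 12))*2 = ((7*(3 + 7 - 1*7²))*(24 - 12))*2 = ((7*(3 + 7 - 1*49))*12)*2 = ((7*(3 + 7 - 49))*12)*2 = ((7*(-39))*12)*2 = -273*12*2 = -3276*2 = -6552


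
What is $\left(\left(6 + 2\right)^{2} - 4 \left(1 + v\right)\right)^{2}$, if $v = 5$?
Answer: $1600$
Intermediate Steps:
$\left(\left(6 + 2\right)^{2} - 4 \left(1 + v\right)\right)^{2} = \left(\left(6 + 2\right)^{2} - 4 \left(1 + 5\right)\right)^{2} = \left(8^{2} - 24\right)^{2} = \left(64 - 24\right)^{2} = 40^{2} = 1600$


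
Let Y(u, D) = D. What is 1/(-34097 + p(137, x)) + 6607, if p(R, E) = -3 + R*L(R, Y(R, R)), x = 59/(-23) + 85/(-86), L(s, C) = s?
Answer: 101291916/15331 ≈ 6607.0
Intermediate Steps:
x = -7029/1978 (x = 59*(-1/23) + 85*(-1/86) = -59/23 - 85/86 = -7029/1978 ≈ -3.5536)
p(R, E) = -3 + R**2 (p(R, E) = -3 + R*R = -3 + R**2)
1/(-34097 + p(137, x)) + 6607 = 1/(-34097 + (-3 + 137**2)) + 6607 = 1/(-34097 + (-3 + 18769)) + 6607 = 1/(-34097 + 18766) + 6607 = 1/(-15331) + 6607 = -1/15331 + 6607 = 101291916/15331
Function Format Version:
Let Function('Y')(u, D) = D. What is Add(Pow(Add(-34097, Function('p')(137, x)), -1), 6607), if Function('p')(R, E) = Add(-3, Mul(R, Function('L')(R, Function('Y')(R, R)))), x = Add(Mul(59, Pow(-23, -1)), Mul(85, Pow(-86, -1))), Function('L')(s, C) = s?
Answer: Rational(101291916, 15331) ≈ 6607.0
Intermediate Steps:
x = Rational(-7029, 1978) (x = Add(Mul(59, Rational(-1, 23)), Mul(85, Rational(-1, 86))) = Add(Rational(-59, 23), Rational(-85, 86)) = Rational(-7029, 1978) ≈ -3.5536)
Function('p')(R, E) = Add(-3, Pow(R, 2)) (Function('p')(R, E) = Add(-3, Mul(R, R)) = Add(-3, Pow(R, 2)))
Add(Pow(Add(-34097, Function('p')(137, x)), -1), 6607) = Add(Pow(Add(-34097, Add(-3, Pow(137, 2))), -1), 6607) = Add(Pow(Add(-34097, Add(-3, 18769)), -1), 6607) = Add(Pow(Add(-34097, 18766), -1), 6607) = Add(Pow(-15331, -1), 6607) = Add(Rational(-1, 15331), 6607) = Rational(101291916, 15331)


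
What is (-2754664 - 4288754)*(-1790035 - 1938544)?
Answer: 26261940443022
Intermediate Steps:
(-2754664 - 4288754)*(-1790035 - 1938544) = -7043418*(-3728579) = 26261940443022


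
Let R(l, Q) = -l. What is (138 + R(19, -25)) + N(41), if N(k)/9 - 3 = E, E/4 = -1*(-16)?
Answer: 722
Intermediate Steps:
E = 64 (E = 4*(-1*(-16)) = 4*16 = 64)
N(k) = 603 (N(k) = 27 + 9*64 = 27 + 576 = 603)
(138 + R(19, -25)) + N(41) = (138 - 1*19) + 603 = (138 - 19) + 603 = 119 + 603 = 722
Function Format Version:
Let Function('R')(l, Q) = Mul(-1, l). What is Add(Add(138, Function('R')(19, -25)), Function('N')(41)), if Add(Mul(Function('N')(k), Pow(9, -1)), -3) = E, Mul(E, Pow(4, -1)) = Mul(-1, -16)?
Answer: 722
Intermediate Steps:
E = 64 (E = Mul(4, Mul(-1, -16)) = Mul(4, 16) = 64)
Function('N')(k) = 603 (Function('N')(k) = Add(27, Mul(9, 64)) = Add(27, 576) = 603)
Add(Add(138, Function('R')(19, -25)), Function('N')(41)) = Add(Add(138, Mul(-1, 19)), 603) = Add(Add(138, -19), 603) = Add(119, 603) = 722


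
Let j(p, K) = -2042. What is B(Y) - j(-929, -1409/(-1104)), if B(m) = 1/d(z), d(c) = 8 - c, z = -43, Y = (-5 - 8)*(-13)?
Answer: 104143/51 ≈ 2042.0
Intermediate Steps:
Y = 169 (Y = -13*(-13) = 169)
B(m) = 1/51 (B(m) = 1/(8 - 1*(-43)) = 1/(8 + 43) = 1/51)
B(Y) - j(-929, -1409/(-1104)) = 1/51 - 1*(-2042) = 1/51 + 2042 = 104143/51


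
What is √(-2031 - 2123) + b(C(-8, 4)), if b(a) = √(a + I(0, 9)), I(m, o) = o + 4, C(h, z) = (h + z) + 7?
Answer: 4 + I*√4154 ≈ 4.0 + 64.452*I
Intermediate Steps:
C(h, z) = 7 + h + z
I(m, o) = 4 + o
b(a) = √(13 + a) (b(a) = √(a + (4 + 9)) = √(a + 13) = √(13 + a))
√(-2031 - 2123) + b(C(-8, 4)) = √(-2031 - 2123) + √(13 + (7 - 8 + 4)) = √(-4154) + √(13 + 3) = I*√4154 + √16 = I*√4154 + 4 = 4 + I*√4154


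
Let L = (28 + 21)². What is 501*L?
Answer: 1202901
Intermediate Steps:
L = 2401 (L = 49² = 2401)
501*L = 501*2401 = 1202901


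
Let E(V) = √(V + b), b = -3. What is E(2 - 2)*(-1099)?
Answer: -1099*I*√3 ≈ -1903.5*I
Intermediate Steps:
E(V) = √(-3 + V) (E(V) = √(V - 3) = √(-3 + V))
E(2 - 2)*(-1099) = √(-3 + (2 - 2))*(-1099) = √(-3 + 0)*(-1099) = √(-3)*(-1099) = (I*√3)*(-1099) = -1099*I*√3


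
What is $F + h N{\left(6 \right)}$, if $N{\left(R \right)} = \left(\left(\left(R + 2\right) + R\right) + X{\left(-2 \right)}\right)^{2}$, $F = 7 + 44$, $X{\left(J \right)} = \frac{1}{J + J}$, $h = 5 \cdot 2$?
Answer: $\frac{15533}{8} \approx 1941.6$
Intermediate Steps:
$h = 10$
$X{\left(J \right)} = \frac{1}{2 J}$
$F = 51$
$N{\left(R \right)} = \left(\frac{7}{4} + 2 R\right)^{2}$ ($N{\left(R \right)} = \left(\left(\left(R + 2\right) + R\right) + \frac{1}{2 \left(-2\right)}\right)^{2} = \left(\left(\left(2 + R\right) + R\right) + \frac{1}{2} \left(- \frac{1}{2}\right)\right)^{2} = \left(\left(2 + 2 R\right) - \frac{1}{4}\right)^{2} = \left(\frac{7}{4} + 2 R\right)^{2}$)
$F + h N{\left(6 \right)} = 51 + 10 \frac{\left(7 + 8 \cdot 6\right)^{2}}{16} = 51 + 10 \frac{\left(7 + 48\right)^{2}}{16} = 51 + 10 \frac{55^{2}}{16} = 51 + 10 \cdot \frac{1}{16} \cdot 3025 = 51 + 10 \cdot \frac{3025}{16} = 51 + \frac{15125}{8} = \frac{15533}{8}$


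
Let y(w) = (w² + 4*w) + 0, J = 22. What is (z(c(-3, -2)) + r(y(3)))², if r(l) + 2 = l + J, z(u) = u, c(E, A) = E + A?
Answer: 1296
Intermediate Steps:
c(E, A) = A + E
y(w) = w² + 4*w
r(l) = 20 + l (r(l) = -2 + (l + 22) = -2 + (22 + l) = 20 + l)
(z(c(-3, -2)) + r(y(3)))² = ((-2 - 3) + (20 + 3*(4 + 3)))² = (-5 + (20 + 3*7))² = (-5 + (20 + 21))² = (-5 + 41)² = 36² = 1296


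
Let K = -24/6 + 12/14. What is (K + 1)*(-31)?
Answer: 465/7 ≈ 66.429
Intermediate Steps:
K = -22/7 (K = -24*⅙ + 12*(1/14) = -4 + 6/7 = -22/7 ≈ -3.1429)
(K + 1)*(-31) = (-22/7 + 1)*(-31) = -15/7*(-31) = 465/7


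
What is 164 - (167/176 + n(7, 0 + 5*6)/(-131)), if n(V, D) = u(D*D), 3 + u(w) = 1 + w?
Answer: 3917355/23056 ≈ 169.91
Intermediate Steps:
u(w) = -2 + w (u(w) = -3 + (1 + w) = -2 + w)
n(V, D) = -2 + D² (n(V, D) = -2 + D*D = -2 + D²)
164 - (167/176 + n(7, 0 + 5*6)/(-131)) = 164 - (167/176 + (-2 + (0 + 5*6)²)/(-131)) = 164 - (167*(1/176) + (-2 + (0 + 30)²)*(-1/131)) = 164 - (167/176 + (-2 + 30²)*(-1/131)) = 164 - (167/176 + (-2 + 900)*(-1/131)) = 164 - (167/176 + 898*(-1/131)) = 164 - (167/176 - 898/131) = 164 - 1*(-136171/23056) = 164 + 136171/23056 = 3917355/23056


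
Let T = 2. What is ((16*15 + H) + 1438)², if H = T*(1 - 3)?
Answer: 2802276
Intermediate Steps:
H = -4 (H = 2*(1 - 3) = 2*(-2) = -4)
((16*15 + H) + 1438)² = ((16*15 - 4) + 1438)² = ((240 - 4) + 1438)² = (236 + 1438)² = 1674² = 2802276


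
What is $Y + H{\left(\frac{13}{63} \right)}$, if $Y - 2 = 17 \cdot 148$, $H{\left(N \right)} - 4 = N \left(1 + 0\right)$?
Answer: $\frac{158899}{63} \approx 2522.2$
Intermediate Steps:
$H{\left(N \right)} = 4 + N$ ($H{\left(N \right)} = 4 + N \left(1 + 0\right) = 4 + N 1 = 4 + N$)
$Y = 2518$ ($Y = 2 + 17 \cdot 148 = 2 + 2516 = 2518$)
$Y + H{\left(\frac{13}{63} \right)} = 2518 + \left(4 + \frac{13}{63}\right) = 2518 + \frac{265}{63} = \frac{158899}{63}$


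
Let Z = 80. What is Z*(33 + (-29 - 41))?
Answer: -2960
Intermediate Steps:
Z*(33 + (-29 - 41)) = 80*(33 + (-29 - 41)) = 80*(33 - 70) = 80*(-37) = -2960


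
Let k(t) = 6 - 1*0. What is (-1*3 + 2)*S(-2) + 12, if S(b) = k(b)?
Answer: 6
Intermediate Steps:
k(t) = 6 (k(t) = 6 + 0 = 6)
S(b) = 6
(-1*3 + 2)*S(-2) + 12 = (-1*3 + 2)*6 + 12 = (-3 + 2)*6 + 12 = -1*6 + 12 = -6 + 12 = 6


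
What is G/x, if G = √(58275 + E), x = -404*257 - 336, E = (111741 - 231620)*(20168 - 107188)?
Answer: -√10431928855/104164 ≈ -0.98054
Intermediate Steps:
E = 10431870580 (E = -119879*(-87020) = 10431870580)
x = -104164 (x = -103828 - 336 = -104164)
G = √10431928855 (G = √(58275 + 10431870580) = √10431928855 ≈ 1.0214e+5)
G/x = √10431928855/(-104164) = √10431928855*(-1/104164) = -√10431928855/104164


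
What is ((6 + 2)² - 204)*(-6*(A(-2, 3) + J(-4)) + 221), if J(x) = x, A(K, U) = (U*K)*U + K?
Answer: -51100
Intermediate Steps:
A(K, U) = K + K*U² (A(K, U) = (K*U)*U + K = K*U² + K = K + K*U²)
((6 + 2)² - 204)*(-6*(A(-2, 3) + J(-4)) + 221) = ((6 + 2)² - 204)*(-6*(-2*(1 + 3²) - 4) + 221) = (8² - 204)*(-6*(-2*(1 + 9) - 4) + 221) = (64 - 204)*(-6*(-2*10 - 4) + 221) = -140*(-6*(-20 - 4) + 221) = -140*(-6*(-24) + 221) = -140*(144 + 221) = -140*365 = -51100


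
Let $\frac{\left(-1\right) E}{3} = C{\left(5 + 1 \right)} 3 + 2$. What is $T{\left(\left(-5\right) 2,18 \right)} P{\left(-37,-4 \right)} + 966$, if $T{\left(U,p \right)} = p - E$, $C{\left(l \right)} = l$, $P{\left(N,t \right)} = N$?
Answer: $-1920$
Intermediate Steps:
$E = -60$ ($E = - 3 \left(\left(5 + 1\right) 3 + 2\right) = - 3 \left(6 \cdot 3 + 2\right) = - 3 \left(18 + 2\right) = \left(-3\right) 20 = -60$)
$T{\left(U,p \right)} = 60 + p$ ($T{\left(U,p \right)} = p - -60 = p + 60 = 60 + p$)
$T{\left(\left(-5\right) 2,18 \right)} P{\left(-37,-4 \right)} + 966 = \left(60 + 18\right) \left(-37\right) + 966 = 78 \left(-37\right) + 966 = -2886 + 966 = -1920$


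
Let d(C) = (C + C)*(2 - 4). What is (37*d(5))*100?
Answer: -74000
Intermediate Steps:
d(C) = -4*C (d(C) = (2*C)*(-2) = -4*C)
(37*d(5))*100 = (37*(-4*5))*100 = (37*(-20))*100 = -740*100 = -74000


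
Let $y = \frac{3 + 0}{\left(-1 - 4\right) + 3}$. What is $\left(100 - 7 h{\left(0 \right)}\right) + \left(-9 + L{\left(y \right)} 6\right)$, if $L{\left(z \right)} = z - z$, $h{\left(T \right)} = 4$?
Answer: $63$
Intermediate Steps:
$y = - \frac{3}{2}$ ($y = \frac{3}{-5 + 3} = \frac{3}{-2} = 3 \left(- \frac{1}{2}\right) = - \frac{3}{2} \approx -1.5$)
$L{\left(z \right)} = 0$
$\left(100 - 7 h{\left(0 \right)}\right) + \left(-9 + L{\left(y \right)} 6\right) = \left(100 - 28\right) + \left(-9 + 0 \cdot 6\right) = \left(100 - 28\right) + \left(-9 + 0\right) = 72 - 9 = 63$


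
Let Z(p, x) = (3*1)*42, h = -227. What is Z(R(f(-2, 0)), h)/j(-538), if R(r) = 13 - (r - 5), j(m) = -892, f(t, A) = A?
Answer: -63/446 ≈ -0.14126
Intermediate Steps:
R(r) = 18 - r (R(r) = 13 - (-5 + r) = 13 + (5 - r) = 18 - r)
Z(p, x) = 126 (Z(p, x) = 3*42 = 126)
Z(R(f(-2, 0)), h)/j(-538) = 126/(-892) = 126*(-1/892) = -63/446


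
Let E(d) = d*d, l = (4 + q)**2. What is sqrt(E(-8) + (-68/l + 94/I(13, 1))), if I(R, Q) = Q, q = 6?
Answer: 3*sqrt(437)/5 ≈ 12.543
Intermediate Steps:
l = 100 (l = (4 + 6)**2 = 10**2 = 100)
E(d) = d**2
sqrt(E(-8) + (-68/l + 94/I(13, 1))) = sqrt((-8)**2 + (-68/100 + 94/1)) = sqrt(64 + (-68*1/100 + 94*1)) = sqrt(64 + (-17/25 + 94)) = sqrt(64 + 2333/25) = sqrt(3933/25) = 3*sqrt(437)/5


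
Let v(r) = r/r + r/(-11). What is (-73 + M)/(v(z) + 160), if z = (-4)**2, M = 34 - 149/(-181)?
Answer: -15202/63531 ≈ -0.23928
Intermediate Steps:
M = 6303/181 (M = 34 - 149*(-1/181) = 34 + 149/181 = 6303/181 ≈ 34.823)
z = 16
v(r) = 1 - r/11 (v(r) = 1 + r*(-1/11) = 1 - r/11)
(-73 + M)/(v(z) + 160) = (-73 + 6303/181)/((1 - 1/11*16) + 160) = -6910/(181*((1 - 16/11) + 160)) = -6910/(181*(-5/11 + 160)) = -6910/(181*1755/11) = -6910/181*11/1755 = -15202/63531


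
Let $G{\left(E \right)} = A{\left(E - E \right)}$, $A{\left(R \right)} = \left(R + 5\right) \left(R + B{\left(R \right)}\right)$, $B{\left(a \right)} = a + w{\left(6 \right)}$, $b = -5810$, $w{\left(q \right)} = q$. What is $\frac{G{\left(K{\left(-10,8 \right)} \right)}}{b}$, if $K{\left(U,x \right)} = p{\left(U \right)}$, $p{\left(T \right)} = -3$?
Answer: $- \frac{3}{581} \approx -0.0051635$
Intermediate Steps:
$B{\left(a \right)} = 6 + a$ ($B{\left(a \right)} = a + 6 = 6 + a$)
$K{\left(U,x \right)} = -3$
$A{\left(R \right)} = \left(5 + R\right) \left(6 + 2 R\right)$ ($A{\left(R \right)} = \left(R + 5\right) \left(R + \left(6 + R\right)\right) = \left(5 + R\right) \left(6 + 2 R\right)$)
$G{\left(E \right)} = 30$ ($G{\left(E \right)} = 30 + 2 \left(E - E\right)^{2} + 16 \left(E - E\right) = 30 + 2 \cdot 0^{2} + 16 \cdot 0 = 30 + 2 \cdot 0 + 0 = 30 + 0 + 0 = 30$)
$\frac{G{\left(K{\left(-10,8 \right)} \right)}}{b} = \frac{30}{-5810} = 30 \left(- \frac{1}{5810}\right) = - \frac{3}{581}$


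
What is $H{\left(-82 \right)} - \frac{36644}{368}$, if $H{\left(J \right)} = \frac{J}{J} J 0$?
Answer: $- \frac{9161}{92} \approx -99.576$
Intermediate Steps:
$H{\left(J \right)} = 0$ ($H{\left(J \right)} = 1 J 0 = J 0 = 0$)
$H{\left(-82 \right)} - \frac{36644}{368} = 0 - \frac{36644}{368} = 0 - 36644 \cdot \frac{1}{368} = 0 - \frac{9161}{92} = - \frac{9161}{92}$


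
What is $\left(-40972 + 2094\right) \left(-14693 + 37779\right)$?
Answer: $-897537508$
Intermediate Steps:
$\left(-40972 + 2094\right) \left(-14693 + 37779\right) = \left(-38878\right) 23086 = -897537508$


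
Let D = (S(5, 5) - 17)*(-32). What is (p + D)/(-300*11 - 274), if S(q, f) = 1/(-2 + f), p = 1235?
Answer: -5305/10722 ≈ -0.49478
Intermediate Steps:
D = 1600/3 (D = (1/(-2 + 5) - 17)*(-32) = (1/3 - 17)*(-32) = (⅓ - 17)*(-32) = -50/3*(-32) = 1600/3 ≈ 533.33)
(p + D)/(-300*11 - 274) = (1235 + 1600/3)/(-300*11 - 274) = 5305/(3*(-3300 - 274)) = (5305/3)/(-3574) = (5305/3)*(-1/3574) = -5305/10722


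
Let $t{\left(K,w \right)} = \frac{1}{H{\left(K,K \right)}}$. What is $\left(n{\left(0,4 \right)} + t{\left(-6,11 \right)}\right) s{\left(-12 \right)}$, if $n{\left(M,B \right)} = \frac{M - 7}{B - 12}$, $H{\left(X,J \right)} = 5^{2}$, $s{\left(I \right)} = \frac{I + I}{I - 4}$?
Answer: $\frac{549}{400} \approx 1.3725$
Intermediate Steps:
$s{\left(I \right)} = \frac{2 I}{-4 + I}$
$H{\left(X,J \right)} = 25$
$n{\left(M,B \right)} = \frac{-7 + M}{-12 + B}$
$t{\left(K,w \right)} = \frac{1}{25}$
$\left(n{\left(0,4 \right)} + t{\left(-6,11 \right)}\right) s{\left(-12 \right)} = \left(\frac{-7 + 0}{-12 + 4} + \frac{1}{25}\right) 2 \left(-12\right) \frac{1}{-4 - 12} = \left(\frac{1}{-8} \left(-7\right) + \frac{1}{25}\right) 2 \left(-12\right) \frac{1}{-16} = \left(\left(- \frac{1}{8}\right) \left(-7\right) + \frac{1}{25}\right) 2 \left(-12\right) \left(- \frac{1}{16}\right) = \left(\frac{7}{8} + \frac{1}{25}\right) \frac{3}{2} = \frac{183}{200} \cdot \frac{3}{2} = \frac{549}{400}$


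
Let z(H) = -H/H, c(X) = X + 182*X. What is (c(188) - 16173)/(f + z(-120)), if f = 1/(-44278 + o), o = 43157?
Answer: -6812317/374 ≈ -18215.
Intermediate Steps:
c(X) = 183*X
z(H) = -1 (z(H) = -1*1 = -1)
f = -1/1121 (f = 1/(-44278 + 43157) = 1/(-1121) = -1/1121 ≈ -0.00089206)
(c(188) - 16173)/(f + z(-120)) = (183*188 - 16173)/(-1/1121 - 1) = (34404 - 16173)/(-1122/1121) = 18231*(-1121/1122) = -6812317/374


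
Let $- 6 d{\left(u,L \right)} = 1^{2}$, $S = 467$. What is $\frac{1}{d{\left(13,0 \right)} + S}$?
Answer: $\frac{6}{2801} \approx 0.0021421$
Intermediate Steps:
$d{\left(u,L \right)} = - \frac{1}{6}$ ($d{\left(u,L \right)} = - \frac{1^{2}}{6} = \left(- \frac{1}{6}\right) 1 = - \frac{1}{6}$)
$\frac{1}{d{\left(13,0 \right)} + S} = \frac{1}{- \frac{1}{6} + 467} = \frac{1}{\frac{2801}{6}} = \frac{6}{2801}$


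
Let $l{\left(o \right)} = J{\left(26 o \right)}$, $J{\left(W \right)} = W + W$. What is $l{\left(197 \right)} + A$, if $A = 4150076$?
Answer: $4160320$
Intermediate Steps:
$J{\left(W \right)} = 2 W$
$l{\left(o \right)} = 52 o$ ($l{\left(o \right)} = 2 \cdot 26 o = 52 o$)
$l{\left(197 \right)} + A = 52 \cdot 197 + 4150076 = 10244 + 4150076 = 4160320$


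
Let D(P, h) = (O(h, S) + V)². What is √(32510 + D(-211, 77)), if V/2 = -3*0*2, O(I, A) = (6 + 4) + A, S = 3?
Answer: 3*√3631 ≈ 180.77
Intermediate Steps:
O(I, A) = 10 + A
V = 0 (V = 2*(-3*0*2) = 2*(0*2) = 2*0 = 0)
D(P, h) = 169 (D(P, h) = ((10 + 3) + 0)² = (13 + 0)² = 13² = 169)
√(32510 + D(-211, 77)) = √(32510 + 169) = √32679 = 3*√3631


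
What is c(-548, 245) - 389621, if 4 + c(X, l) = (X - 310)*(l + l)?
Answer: -810045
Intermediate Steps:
c(X, l) = -4 + 2*l*(-310 + X) (c(X, l) = -4 + (X - 310)*(l + l) = -4 + (-310 + X)*(2*l) = -4 + 2*l*(-310 + X))
c(-548, 245) - 389621 = (-4 - 620*245 + 2*(-548)*245) - 389621 = (-4 - 151900 - 268520) - 389621 = -420424 - 389621 = -810045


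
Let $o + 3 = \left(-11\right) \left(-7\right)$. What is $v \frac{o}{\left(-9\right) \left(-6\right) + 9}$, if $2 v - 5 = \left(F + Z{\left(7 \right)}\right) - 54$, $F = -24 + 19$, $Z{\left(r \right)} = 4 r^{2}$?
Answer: $\frac{5254}{63} \approx 83.397$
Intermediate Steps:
$o = 74$ ($o = -3 - -77 = -3 + 77 = 74$)
$F = -5$
$v = 71$ ($v = \frac{5}{2} + \frac{\left(-5 + 4 \cdot 7^{2}\right) - 54}{2} = \frac{5}{2} + \frac{\left(-5 + 4 \cdot 49\right) - 54}{2} = \frac{5}{2} + \frac{\left(-5 + 196\right) - 54}{2} = \frac{5}{2} + \frac{191 - 54}{2} = \frac{5}{2} + \frac{1}{2} \cdot 137 = \frac{5}{2} + \frac{137}{2} = 71$)
$v \frac{o}{\left(-9\right) \left(-6\right) + 9} = 71 \frac{74}{\left(-9\right) \left(-6\right) + 9} = 71 \frac{74}{54 + 9} = 71 \cdot \frac{74}{63} = \frac{5254}{63}$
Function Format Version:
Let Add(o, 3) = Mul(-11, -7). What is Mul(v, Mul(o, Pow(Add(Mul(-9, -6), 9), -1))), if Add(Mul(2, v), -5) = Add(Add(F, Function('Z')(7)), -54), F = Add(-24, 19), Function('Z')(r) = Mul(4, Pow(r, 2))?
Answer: Rational(5254, 63) ≈ 83.397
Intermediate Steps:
o = 74 (o = Add(-3, Mul(-11, -7)) = Add(-3, 77) = 74)
F = -5
v = 71 (v = Add(Rational(5, 2), Mul(Rational(1, 2), Add(Add(-5, Mul(4, Pow(7, 2))), -54))) = Add(Rational(5, 2), Mul(Rational(1, 2), Add(Add(-5, Mul(4, 49)), -54))) = Add(Rational(5, 2), Mul(Rational(1, 2), Add(Add(-5, 196), -54))) = Add(Rational(5, 2), Mul(Rational(1, 2), Add(191, -54))) = Add(Rational(5, 2), Mul(Rational(1, 2), 137)) = Add(Rational(5, 2), Rational(137, 2)) = 71)
Mul(v, Mul(o, Pow(Add(Mul(-9, -6), 9), -1))) = Mul(71, Mul(74, Pow(Add(Mul(-9, -6), 9), -1))) = Mul(71, Mul(74, Pow(Add(54, 9), -1))) = Mul(71, Mul(74, Pow(63, -1))) = Mul(71, Mul(74, Rational(1, 63))) = Mul(71, Rational(74, 63)) = Rational(5254, 63)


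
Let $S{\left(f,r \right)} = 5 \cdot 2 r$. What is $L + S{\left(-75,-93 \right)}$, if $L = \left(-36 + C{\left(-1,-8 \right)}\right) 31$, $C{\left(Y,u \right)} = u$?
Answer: $-2294$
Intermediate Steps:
$S{\left(f,r \right)} = 10 r$
$L = -1364$ ($L = \left(-36 - 8\right) 31 = \left(-44\right) 31 = -1364$)
$L + S{\left(-75,-93 \right)} = -1364 + 10 \left(-93\right) = -1364 - 930 = -2294$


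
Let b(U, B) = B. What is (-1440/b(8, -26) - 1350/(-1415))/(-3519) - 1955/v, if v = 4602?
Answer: -224479235/509225106 ≈ -0.44082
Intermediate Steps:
(-1440/b(8, -26) - 1350/(-1415))/(-3519) - 1955/v = (-1440/(-26) - 1350/(-1415))/(-3519) - 1955/4602 = (-1440*(-1/26) - 1350*(-1/1415))*(-1/3519) - 1955*1/4602 = (720/13 + 270/283)*(-1/3519) - 1955/4602 = (207270/3679)*(-1/3519) - 1955/4602 = -23030/1438489 - 1955/4602 = -224479235/509225106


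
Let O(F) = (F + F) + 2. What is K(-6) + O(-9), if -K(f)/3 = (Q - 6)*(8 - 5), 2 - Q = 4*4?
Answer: 164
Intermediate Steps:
Q = -14 (Q = 2 - 4*4 = 2 - 1*16 = 2 - 16 = -14)
O(F) = 2 + 2*F (O(F) = 2*F + 2 = 2 + 2*F)
K(f) = 180 (K(f) = -3*(-14 - 6)*(8 - 5) = -(-60)*3 = -3*(-60) = 180)
K(-6) + O(-9) = 180 + (2 + 2*(-9)) = 180 + (2 - 18) = 180 - 16 = 164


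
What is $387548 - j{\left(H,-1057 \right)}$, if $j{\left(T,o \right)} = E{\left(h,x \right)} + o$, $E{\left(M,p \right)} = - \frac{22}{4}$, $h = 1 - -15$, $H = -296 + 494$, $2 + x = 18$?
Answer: $\frac{777221}{2} \approx 3.8861 \cdot 10^{5}$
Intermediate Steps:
$x = 16$ ($x = -2 + 18 = 16$)
$H = 198$
$h = 16$ ($h = 1 + 15 = 16$)
$E{\left(M,p \right)} = - \frac{11}{2}$ ($E{\left(M,p \right)} = \left(-22\right) \frac{1}{4} = - \frac{11}{2}$)
$j{\left(T,o \right)} = - \frac{11}{2} + o$
$387548 - j{\left(H,-1057 \right)} = 387548 - \left(- \frac{11}{2} - 1057\right) = 387548 - - \frac{2125}{2} = 387548 + \frac{2125}{2} = \frac{777221}{2}$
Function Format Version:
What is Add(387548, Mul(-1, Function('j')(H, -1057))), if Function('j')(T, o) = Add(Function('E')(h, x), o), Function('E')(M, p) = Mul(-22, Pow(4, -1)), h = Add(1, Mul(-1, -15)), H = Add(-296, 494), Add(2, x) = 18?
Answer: Rational(777221, 2) ≈ 3.8861e+5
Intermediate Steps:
x = 16 (x = Add(-2, 18) = 16)
H = 198
h = 16 (h = Add(1, 15) = 16)
Function('E')(M, p) = Rational(-11, 2) (Function('E')(M, p) = Mul(-22, Rational(1, 4)) = Rational(-11, 2))
Function('j')(T, o) = Add(Rational(-11, 2), o)
Add(387548, Mul(-1, Function('j')(H, -1057))) = Add(387548, Mul(-1, Add(Rational(-11, 2), -1057))) = Add(387548, Mul(-1, Rational(-2125, 2))) = Add(387548, Rational(2125, 2)) = Rational(777221, 2)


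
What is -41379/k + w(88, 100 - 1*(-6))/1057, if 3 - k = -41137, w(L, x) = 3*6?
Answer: -42997083/43484980 ≈ -0.98878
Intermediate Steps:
w(L, x) = 18
k = 41140 (k = 3 - 1*(-41137) = 3 + 41137 = 41140)
-41379/k + w(88, 100 - 1*(-6))/1057 = -41379/41140 + 18/1057 = -42997083/43484980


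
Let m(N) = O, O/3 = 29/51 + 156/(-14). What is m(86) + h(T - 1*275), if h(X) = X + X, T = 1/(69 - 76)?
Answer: -69259/119 ≈ -582.01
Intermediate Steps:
T = -⅐ (T = 1/(-7) = -⅐ ≈ -0.14286)
h(X) = 2*X
O = -3775/119 (O = 3*(29/51 + 156/(-14)) = 3*(29*(1/51) + 156*(-1/14)) = 3*(29/51 - 78/7) = 3*(-3775/357) = -3775/119 ≈ -31.723)
m(N) = -3775/119
m(86) + h(T - 1*275) = -3775/119 + 2*(-⅐ - 1*275) = -3775/119 + 2*(-⅐ - 275) = -3775/119 + 2*(-1926/7) = -3775/119 - 3852/7 = -69259/119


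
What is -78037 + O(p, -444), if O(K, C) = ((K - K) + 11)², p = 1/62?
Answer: -77916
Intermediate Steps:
p = 1/62 ≈ 0.016129
O(K, C) = 121 (O(K, C) = (0 + 11)² = 11² = 121)
-78037 + O(p, -444) = -78037 + 121 = -77916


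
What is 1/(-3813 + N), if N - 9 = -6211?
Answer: -1/10015 ≈ -9.9850e-5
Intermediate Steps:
N = -6202 (N = 9 - 6211 = -6202)
1/(-3813 + N) = 1/(-3813 - 6202) = 1/(-10015) = -1/10015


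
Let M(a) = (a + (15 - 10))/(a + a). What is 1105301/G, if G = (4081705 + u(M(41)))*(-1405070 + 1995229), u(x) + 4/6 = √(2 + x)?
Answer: 1664747884213599/3628093624802167680856 - 9947709*√4305/3628093624802167680856 ≈ 4.5885e-7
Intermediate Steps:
M(a) = (5 + a)/(2*a) (M(a) = (a + 5)/((2*a)) = (5 + a)*(1/(2*a)) = (5 + a)/(2*a))
u(x) = -⅔ + √(2 + x)
G = 7226563642967/3 + 590159*√4305/41 (G = (4081705 + (-⅔ + √(2 + (½)*(5 + 41)/41)))*(-1405070 + 1995229) = (4081705 + (-⅔ + √(2 + (½)*(1/41)*46)))*590159 = (4081705 + (-⅔ + √(2 + 23/41)))*590159 = (4081705 + (-⅔ + √(105/41)))*590159 = (4081705 + (-⅔ + √4305/41))*590159 = (12245113/3 + √4305/41)*590159 = 7226563642967/3 + 590159*√4305/41 ≈ 2.4089e+12)
1105301/G = 1105301/(7226563642967/3 + 590159*√4305/41)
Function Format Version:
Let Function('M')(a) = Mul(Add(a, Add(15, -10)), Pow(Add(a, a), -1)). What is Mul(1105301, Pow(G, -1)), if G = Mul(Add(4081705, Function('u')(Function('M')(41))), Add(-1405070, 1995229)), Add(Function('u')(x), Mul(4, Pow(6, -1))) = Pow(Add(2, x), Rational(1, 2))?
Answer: Add(Rational(1664747884213599, 3628093624802167680856), Mul(Rational(-9947709, 3628093624802167680856), Pow(4305, Rational(1, 2)))) ≈ 4.5885e-7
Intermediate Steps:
Function('M')(a) = Mul(Rational(1, 2), Pow(a, -1), Add(5, a)) (Function('M')(a) = Mul(Add(a, 5), Pow(Mul(2, a), -1)) = Mul(Add(5, a), Mul(Rational(1, 2), Pow(a, -1))) = Mul(Rational(1, 2), Pow(a, -1), Add(5, a)))
Function('u')(x) = Add(Rational(-2, 3), Pow(Add(2, x), Rational(1, 2)))
G = Add(Rational(7226563642967, 3), Mul(Rational(590159, 41), Pow(4305, Rational(1, 2)))) (G = Mul(Add(4081705, Add(Rational(-2, 3), Pow(Add(2, Mul(Rational(1, 2), Pow(41, -1), Add(5, 41))), Rational(1, 2)))), Add(-1405070, 1995229)) = Mul(Add(4081705, Add(Rational(-2, 3), Pow(Add(2, Mul(Rational(1, 2), Rational(1, 41), 46)), Rational(1, 2)))), 590159) = Mul(Add(4081705, Add(Rational(-2, 3), Pow(Add(2, Rational(23, 41)), Rational(1, 2)))), 590159) = Mul(Add(4081705, Add(Rational(-2, 3), Pow(Rational(105, 41), Rational(1, 2)))), 590159) = Mul(Add(4081705, Add(Rational(-2, 3), Mul(Rational(1, 41), Pow(4305, Rational(1, 2))))), 590159) = Mul(Add(Rational(12245113, 3), Mul(Rational(1, 41), Pow(4305, Rational(1, 2)))), 590159) = Add(Rational(7226563642967, 3), Mul(Rational(590159, 41), Pow(4305, Rational(1, 2)))) ≈ 2.4089e+12)
Mul(1105301, Pow(G, -1)) = Mul(1105301, Pow(Add(Rational(7226563642967, 3), Mul(Rational(590159, 41), Pow(4305, Rational(1, 2)))), -1))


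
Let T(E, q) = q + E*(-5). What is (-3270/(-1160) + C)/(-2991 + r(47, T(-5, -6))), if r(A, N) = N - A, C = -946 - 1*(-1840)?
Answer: -104031/350204 ≈ -0.29706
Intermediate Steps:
C = 894 (C = -946 + 1840 = 894)
T(E, q) = q - 5*E
(-3270/(-1160) + C)/(-2991 + r(47, T(-5, -6))) = (-3270/(-1160) + 894)/(-2991 + ((-6 - 5*(-5)) - 1*47)) = (-3270*(-1/1160) + 894)/(-2991 + ((-6 + 25) - 47)) = (327/116 + 894)/(-2991 + (19 - 47)) = 104031/(116*(-2991 - 28)) = (104031/116)/(-3019) = (104031/116)*(-1/3019) = -104031/350204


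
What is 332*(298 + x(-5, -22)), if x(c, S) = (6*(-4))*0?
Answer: 98936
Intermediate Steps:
x(c, S) = 0 (x(c, S) = -24*0 = 0)
332*(298 + x(-5, -22)) = 332*(298 + 0) = 332*298 = 98936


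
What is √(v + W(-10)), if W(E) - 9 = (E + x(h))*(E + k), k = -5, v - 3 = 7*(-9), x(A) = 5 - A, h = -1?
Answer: 3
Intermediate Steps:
v = -60 (v = 3 + 7*(-9) = 3 - 63 = -60)
W(E) = 9 + (-5 + E)*(6 + E) (W(E) = 9 + (E + (5 - 1*(-1)))*(E - 5) = 9 + (E + (5 + 1))*(-5 + E) = 9 + (E + 6)*(-5 + E) = 9 + (6 + E)*(-5 + E) = 9 + (-5 + E)*(6 + E))
√(v + W(-10)) = √(-60 + (-21 - 10 + (-10)²)) = √(-60 + (-21 - 10 + 100)) = √(-60 + 69) = √9 = 3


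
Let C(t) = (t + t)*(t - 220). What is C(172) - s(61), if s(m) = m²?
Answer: -20233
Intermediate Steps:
C(t) = 2*t*(-220 + t) (C(t) = (2*t)*(-220 + t) = 2*t*(-220 + t))
C(172) - s(61) = 2*172*(-220 + 172) - 1*61² = 2*172*(-48) - 1*3721 = -16512 - 3721 = -20233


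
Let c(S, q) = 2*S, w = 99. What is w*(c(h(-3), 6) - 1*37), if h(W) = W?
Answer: -4257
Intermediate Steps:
w*(c(h(-3), 6) - 1*37) = 99*(2*(-3) - 1*37) = 99*(-6 - 37) = 99*(-43) = -4257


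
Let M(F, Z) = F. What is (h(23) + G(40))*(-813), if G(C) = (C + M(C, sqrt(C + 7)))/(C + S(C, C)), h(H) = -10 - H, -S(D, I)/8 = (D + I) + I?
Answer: 618693/23 ≈ 26900.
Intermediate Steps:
S(D, I) = -16*I - 8*D (S(D, I) = -8*((D + I) + I) = -8*(D + 2*I) = -16*I - 8*D)
G(C) = -2/23 (G(C) = (C + C)/(C + (-16*C - 8*C)) = (2*C)/(C - 24*C) = (2*C)/((-23*C)) = (2*C)*(-1/(23*C)) = -2/23)
(h(23) + G(40))*(-813) = ((-10 - 1*23) - 2/23)*(-813) = ((-10 - 23) - 2/23)*(-813) = (-33 - 2/23)*(-813) = -761/23*(-813) = 618693/23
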